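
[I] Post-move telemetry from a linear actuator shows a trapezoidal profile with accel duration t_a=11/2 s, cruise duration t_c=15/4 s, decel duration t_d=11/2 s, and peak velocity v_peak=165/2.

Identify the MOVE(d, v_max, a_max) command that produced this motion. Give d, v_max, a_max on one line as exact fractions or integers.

d=6105/8 v_max=165/2 a_max=15

a_max = (165/2)/(11/2) = 15
d_a = ½·165/2·11/2 = 1815/8; d_c = 165/2·15/4 = 2475/8
d = 2·1815/8 + 2475/8 = 6105/8
t_c = 15/4 > 0 → v_max = v_peak = 165/2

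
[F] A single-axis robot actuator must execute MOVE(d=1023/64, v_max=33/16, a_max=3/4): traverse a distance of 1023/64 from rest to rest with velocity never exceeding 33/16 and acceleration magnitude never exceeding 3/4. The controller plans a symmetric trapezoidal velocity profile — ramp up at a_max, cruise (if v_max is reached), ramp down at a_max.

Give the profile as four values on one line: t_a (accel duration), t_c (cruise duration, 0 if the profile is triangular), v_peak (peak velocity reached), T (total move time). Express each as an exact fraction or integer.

vₘ²/aₘ = (33/16)²/(3/4) = 363/64
1023/64 ≥ 363/64 → trapezoidal
t_a = (33/16)/(3/4) = 11/4; v_peak = 33/16
d_cruise = 1023/64 − 363/64 = 165/16; t_c = (165/16)/(33/16) = 5
T = 2·11/4 + 5 = 21/2

t_a=11/4 t_c=5 v_peak=33/16 T=21/2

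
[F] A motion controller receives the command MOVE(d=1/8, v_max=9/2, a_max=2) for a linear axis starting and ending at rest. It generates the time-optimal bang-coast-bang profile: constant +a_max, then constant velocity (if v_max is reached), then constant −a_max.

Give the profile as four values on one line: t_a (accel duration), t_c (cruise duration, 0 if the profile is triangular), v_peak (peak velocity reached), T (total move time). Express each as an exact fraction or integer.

(v_max)²/a_max = (9/2)²/2 = 81/8
1/8 < 81/8 → triangular
v_peak = √(1/8·2) = √(1/4) = 1/2
t_a = (1/2)/2 = 1/4; t_c = 0
T = 2·1/4 = 1/2

t_a=1/4 t_c=0 v_peak=1/2 T=1/2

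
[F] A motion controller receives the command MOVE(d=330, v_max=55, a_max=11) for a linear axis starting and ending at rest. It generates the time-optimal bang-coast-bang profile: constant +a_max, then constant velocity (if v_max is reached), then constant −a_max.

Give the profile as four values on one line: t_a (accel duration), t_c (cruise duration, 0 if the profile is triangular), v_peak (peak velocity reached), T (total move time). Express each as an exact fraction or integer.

t_a=5 t_c=1 v_peak=55 T=11

v_max²/a_max = 55²/11 = 275
330 ≥ 275 so v_max reached
t_a = 55/11 = 5; v_peak = 55
d_cruise = 330 − 275 = 55; t_c = 55/55 = 1
T = 2·5 + 1 = 11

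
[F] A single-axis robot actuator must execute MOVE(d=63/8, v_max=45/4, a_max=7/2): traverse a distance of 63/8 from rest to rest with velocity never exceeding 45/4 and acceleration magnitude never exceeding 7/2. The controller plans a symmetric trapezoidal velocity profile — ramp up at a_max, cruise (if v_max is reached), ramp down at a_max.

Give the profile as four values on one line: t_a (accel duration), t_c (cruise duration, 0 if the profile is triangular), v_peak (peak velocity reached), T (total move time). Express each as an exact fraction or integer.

t_a=3/2 t_c=0 v_peak=21/4 T=3

vₘ²/aₘ = (45/4)²/(7/2) = 2025/56
63/8 < 2025/56 → triangular
v_peak = √(63/8·7/2) = √(441/16) = 21/4
t_a = (21/4)/(7/2) = 3/2; t_c = 0
T = 2·3/2 = 3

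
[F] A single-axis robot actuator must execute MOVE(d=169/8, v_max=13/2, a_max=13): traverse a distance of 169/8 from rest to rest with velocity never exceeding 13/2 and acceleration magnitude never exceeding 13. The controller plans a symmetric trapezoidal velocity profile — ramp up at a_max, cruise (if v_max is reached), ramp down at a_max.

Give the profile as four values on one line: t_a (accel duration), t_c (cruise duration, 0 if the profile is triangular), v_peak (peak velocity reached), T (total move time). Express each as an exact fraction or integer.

(v_max)²/a_max = (13/2)²/13 = 13/4
169/8 ≥ 13/4 so v_max reached
t_a = (13/2)/13 = 1/2; v_peak = 13/2
d_cruise = 169/8 − 13/4 = 143/8; t_c = (143/8)/(13/2) = 11/4
T = 2·1/2 + 11/4 = 15/4

t_a=1/2 t_c=11/4 v_peak=13/2 T=15/4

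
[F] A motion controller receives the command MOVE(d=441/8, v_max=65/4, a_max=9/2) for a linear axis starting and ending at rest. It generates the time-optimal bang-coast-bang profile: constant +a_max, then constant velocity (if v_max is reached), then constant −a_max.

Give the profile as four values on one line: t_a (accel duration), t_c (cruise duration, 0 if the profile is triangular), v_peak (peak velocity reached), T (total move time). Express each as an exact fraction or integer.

(v_max)²/a_max = (65/4)²/(9/2) = 4225/72
441/8 < 4225/72 so t_c = 0
v_peak = √(441/8·9/2) = √(3969/16) = 63/4
t_a = (63/4)/(9/2) = 7/2; t_c = 0
T = 2·7/2 = 7

t_a=7/2 t_c=0 v_peak=63/4 T=7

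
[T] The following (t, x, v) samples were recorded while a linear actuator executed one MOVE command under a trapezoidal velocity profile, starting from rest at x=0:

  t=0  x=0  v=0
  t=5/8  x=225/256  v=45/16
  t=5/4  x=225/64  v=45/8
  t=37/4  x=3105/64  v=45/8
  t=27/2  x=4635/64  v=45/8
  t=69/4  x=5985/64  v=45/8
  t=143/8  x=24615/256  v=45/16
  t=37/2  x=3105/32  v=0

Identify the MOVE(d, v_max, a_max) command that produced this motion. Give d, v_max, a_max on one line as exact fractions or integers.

d=3105/32 v_max=45/8 a_max=9/2

final state: t=37/2, x=3105/32, v=0 → d = 3105/32
a_max = (45/16−0)/(5/8−0) = 9/2
max v = 45/8 over t∈[5/4,69/4] → v_max = 45/8
check: 45/8·(5/4+16) = 3105/32 ✓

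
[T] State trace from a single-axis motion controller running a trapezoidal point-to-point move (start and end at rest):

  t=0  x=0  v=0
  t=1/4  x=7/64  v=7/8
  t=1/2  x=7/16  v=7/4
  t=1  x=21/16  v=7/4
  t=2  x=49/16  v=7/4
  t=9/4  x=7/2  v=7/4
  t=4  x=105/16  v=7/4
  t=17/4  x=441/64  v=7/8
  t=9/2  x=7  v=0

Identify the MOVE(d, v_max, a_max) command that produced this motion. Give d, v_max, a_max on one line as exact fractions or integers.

final state: t=9/2, x=7, v=0 → d = 7
a_max = (7/8−0)/(1/4−0) = 7/2
max v = 7/4 over t∈[1/2,4] → v_max = 7/4
check: 7/4·(1/2+7/2) = 7 ✓

d=7 v_max=7/4 a_max=7/2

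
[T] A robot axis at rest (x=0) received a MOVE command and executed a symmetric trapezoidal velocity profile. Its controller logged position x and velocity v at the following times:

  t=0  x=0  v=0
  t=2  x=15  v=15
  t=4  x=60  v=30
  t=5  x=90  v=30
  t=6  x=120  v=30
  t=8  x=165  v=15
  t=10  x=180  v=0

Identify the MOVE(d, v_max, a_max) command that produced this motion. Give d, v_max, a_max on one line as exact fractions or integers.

d=180 v_max=30 a_max=15/2

final state: t=10, x=180, v=0 → d = 180
a_max = (15−0)/(2−0) = 15/2
max v = 30 over t∈[4,6] → v_max = 30
check: 30·(4+2) = 180 ✓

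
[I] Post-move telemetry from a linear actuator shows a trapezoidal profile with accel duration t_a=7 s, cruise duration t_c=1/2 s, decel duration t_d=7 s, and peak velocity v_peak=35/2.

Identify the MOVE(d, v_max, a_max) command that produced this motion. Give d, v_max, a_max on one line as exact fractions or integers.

d=525/4 v_max=35/2 a_max=5/2

a_max = (35/2)/7 = 5/2
d_a = ½·35/2·7 = 245/4; d_c = 35/2·1/2 = 35/4
d = 2·245/4 + 35/4 = 525/4
t_c = 1/2 > 0 so v_max = 35/2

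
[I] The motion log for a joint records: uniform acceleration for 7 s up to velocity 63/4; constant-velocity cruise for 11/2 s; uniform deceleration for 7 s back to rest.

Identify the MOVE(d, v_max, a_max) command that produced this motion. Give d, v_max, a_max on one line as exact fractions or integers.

d=1575/8 v_max=63/4 a_max=9/4

a_max = (63/4)/7 = 9/4
d_a = ½·63/4·7 = 441/8; d_c = 63/4·11/2 = 693/8
d = 2·441/8 + 693/8 = 1575/8
t_c = 11/2 > 0 so v_max = 63/4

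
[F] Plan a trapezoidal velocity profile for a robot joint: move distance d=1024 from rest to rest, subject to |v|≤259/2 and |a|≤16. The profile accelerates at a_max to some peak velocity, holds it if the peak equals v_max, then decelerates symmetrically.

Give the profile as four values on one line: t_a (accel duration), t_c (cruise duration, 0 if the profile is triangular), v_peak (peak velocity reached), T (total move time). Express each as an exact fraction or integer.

t_a=8 t_c=0 v_peak=128 T=16

v_max²/a_max = (259/2)²/16 = 67081/64
1024 < 67081/64 so t_c = 0
v_peak = √(1024·16) = √16384 = 128
t_a = 128/16 = 8; t_c = 0
T = 2·8 = 16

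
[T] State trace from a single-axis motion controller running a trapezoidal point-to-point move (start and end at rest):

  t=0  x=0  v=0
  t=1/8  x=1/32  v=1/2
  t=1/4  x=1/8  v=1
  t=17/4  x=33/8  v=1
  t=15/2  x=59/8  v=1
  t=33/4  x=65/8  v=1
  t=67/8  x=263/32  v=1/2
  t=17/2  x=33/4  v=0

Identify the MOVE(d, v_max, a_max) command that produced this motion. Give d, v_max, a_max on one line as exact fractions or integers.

d=33/4 v_max=1 a_max=4

final state: t=17/2, x=33/4, v=0 → d = 33/4
a_max = (1/2−0)/(1/8−0) = 4
max v = 1 over t∈[1/4,33/4] → v_max = 1
check: 1·(1/4+8) = 33/4 ✓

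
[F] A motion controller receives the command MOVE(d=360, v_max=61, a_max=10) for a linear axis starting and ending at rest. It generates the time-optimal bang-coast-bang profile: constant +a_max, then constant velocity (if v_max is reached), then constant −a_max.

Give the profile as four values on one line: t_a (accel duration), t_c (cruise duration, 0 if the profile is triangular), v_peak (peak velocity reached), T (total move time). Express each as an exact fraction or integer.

vₘ²/aₘ = 61²/10 = 3721/10
360 < 3721/10 so t_c = 0
v_peak = √(360·10) = √3600 = 60
t_a = 60/10 = 6; t_c = 0
T = 2·6 = 12

t_a=6 t_c=0 v_peak=60 T=12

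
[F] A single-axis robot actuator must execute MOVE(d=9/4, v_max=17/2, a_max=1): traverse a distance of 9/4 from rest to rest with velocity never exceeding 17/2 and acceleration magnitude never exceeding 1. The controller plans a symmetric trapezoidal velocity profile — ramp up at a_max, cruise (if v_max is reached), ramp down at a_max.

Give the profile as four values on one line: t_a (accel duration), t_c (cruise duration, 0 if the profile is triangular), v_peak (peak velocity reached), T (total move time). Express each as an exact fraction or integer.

t_a=3/2 t_c=0 v_peak=3/2 T=3

v_max²/a_max = (17/2)²/1 = 289/4
9/4 < 289/4 so t_c = 0
v_peak = √(9/4·1) = √(9/4) = 3/2
t_a = (3/2)/1 = 3/2; t_c = 0
T = 2·3/2 = 3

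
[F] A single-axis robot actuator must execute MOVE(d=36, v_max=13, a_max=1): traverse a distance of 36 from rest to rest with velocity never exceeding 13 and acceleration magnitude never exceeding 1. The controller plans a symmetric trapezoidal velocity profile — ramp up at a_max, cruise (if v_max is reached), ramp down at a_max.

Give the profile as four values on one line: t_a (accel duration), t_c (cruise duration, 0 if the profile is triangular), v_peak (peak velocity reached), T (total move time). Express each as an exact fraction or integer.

vₘ²/aₘ = 13²/1 = 169
36 < 169 → triangular
v_peak = √(36·1) = √36 = 6
t_a = 6/1 = 6; t_c = 0
T = 2·6 = 12

t_a=6 t_c=0 v_peak=6 T=12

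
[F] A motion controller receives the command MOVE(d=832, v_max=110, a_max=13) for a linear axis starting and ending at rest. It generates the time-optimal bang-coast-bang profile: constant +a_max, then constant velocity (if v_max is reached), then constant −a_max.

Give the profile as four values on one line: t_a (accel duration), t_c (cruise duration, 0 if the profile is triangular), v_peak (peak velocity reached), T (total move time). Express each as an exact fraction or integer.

vₘ²/aₘ = 110²/13 = 12100/13
832 < 12100/13 so t_c = 0
v_peak = √(832·13) = √10816 = 104
t_a = 104/13 = 8; t_c = 0
T = 2·8 = 16

t_a=8 t_c=0 v_peak=104 T=16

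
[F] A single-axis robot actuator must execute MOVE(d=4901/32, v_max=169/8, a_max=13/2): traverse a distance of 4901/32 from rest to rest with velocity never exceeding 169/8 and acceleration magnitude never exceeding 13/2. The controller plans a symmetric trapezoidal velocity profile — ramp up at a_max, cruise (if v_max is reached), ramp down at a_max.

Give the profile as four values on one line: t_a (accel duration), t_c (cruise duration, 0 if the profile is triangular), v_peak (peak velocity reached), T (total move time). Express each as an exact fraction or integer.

t_a=13/4 t_c=4 v_peak=169/8 T=21/2

v_max²/a_max = (169/8)²/(13/2) = 2197/32
4901/32 ≥ 2197/32 so v_max reached
t_a = (169/8)/(13/2) = 13/4; v_peak = 169/8
d_cruise = 4901/32 − 2197/32 = 169/2; t_c = (169/2)/(169/8) = 4
T = 2·13/4 + 4 = 21/2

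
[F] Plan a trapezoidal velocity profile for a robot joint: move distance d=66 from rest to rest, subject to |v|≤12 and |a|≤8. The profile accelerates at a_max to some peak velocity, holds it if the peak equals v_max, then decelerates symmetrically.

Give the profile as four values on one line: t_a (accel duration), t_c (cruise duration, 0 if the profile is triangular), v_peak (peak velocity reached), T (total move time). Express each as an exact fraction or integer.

(v_max)²/a_max = 12²/8 = 18
66 ≥ 18 → trapezoidal
t_a = 12/8 = 3/2; v_peak = 12
d_cruise = 66 − 18 = 48; t_c = 48/12 = 4
T = 2·3/2 + 4 = 7

t_a=3/2 t_c=4 v_peak=12 T=7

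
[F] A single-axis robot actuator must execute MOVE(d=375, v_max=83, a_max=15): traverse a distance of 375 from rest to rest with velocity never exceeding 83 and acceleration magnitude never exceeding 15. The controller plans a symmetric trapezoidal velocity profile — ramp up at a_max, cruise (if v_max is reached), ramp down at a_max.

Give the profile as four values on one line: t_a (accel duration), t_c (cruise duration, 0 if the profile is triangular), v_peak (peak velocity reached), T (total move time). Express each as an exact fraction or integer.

t_a=5 t_c=0 v_peak=75 T=10

v_max²/a_max = 83²/15 = 6889/15
375 < 6889/15 → triangular
v_peak = √(375·15) = √5625 = 75
t_a = 75/15 = 5; t_c = 0
T = 2·5 = 10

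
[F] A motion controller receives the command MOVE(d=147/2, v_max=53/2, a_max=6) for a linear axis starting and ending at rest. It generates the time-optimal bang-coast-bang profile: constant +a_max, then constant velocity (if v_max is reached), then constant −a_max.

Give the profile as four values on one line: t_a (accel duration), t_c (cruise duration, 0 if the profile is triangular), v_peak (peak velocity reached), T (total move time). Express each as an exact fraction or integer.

t_a=7/2 t_c=0 v_peak=21 T=7

(v_max)²/a_max = (53/2)²/6 = 2809/24
147/2 < 2809/24 ⇒ no cruise
v_peak = √(147/2·6) = √441 = 21
t_a = 21/6 = 7/2; t_c = 0
T = 2·7/2 = 7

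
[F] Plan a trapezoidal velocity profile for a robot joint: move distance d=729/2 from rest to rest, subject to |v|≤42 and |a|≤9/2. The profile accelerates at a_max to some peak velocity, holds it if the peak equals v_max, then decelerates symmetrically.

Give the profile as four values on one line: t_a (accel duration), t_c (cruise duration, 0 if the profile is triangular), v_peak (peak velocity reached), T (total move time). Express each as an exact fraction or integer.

t_a=9 t_c=0 v_peak=81/2 T=18

vₘ²/aₘ = 42²/(9/2) = 392
729/2 < 392 ⇒ no cruise
v_peak = √(729/2·9/2) = √(6561/4) = 81/2
t_a = (81/2)/(9/2) = 9; t_c = 0
T = 2·9 = 18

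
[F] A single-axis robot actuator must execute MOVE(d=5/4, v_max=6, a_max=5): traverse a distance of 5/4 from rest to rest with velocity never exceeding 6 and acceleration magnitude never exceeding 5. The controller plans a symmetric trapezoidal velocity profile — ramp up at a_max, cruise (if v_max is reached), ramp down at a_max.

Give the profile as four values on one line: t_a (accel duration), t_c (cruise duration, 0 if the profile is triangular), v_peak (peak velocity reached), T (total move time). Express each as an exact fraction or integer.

(v_max)²/a_max = 6²/5 = 36/5
5/4 < 36/5 so t_c = 0
v_peak = √(5/4·5) = √(25/4) = 5/2
t_a = (5/2)/5 = 1/2; t_c = 0
T = 2·1/2 = 1

t_a=1/2 t_c=0 v_peak=5/2 T=1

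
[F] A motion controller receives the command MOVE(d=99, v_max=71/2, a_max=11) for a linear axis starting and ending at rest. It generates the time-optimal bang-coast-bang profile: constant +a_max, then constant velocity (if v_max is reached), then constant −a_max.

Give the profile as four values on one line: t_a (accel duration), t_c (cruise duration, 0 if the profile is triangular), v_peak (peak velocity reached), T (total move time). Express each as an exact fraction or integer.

t_a=3 t_c=0 v_peak=33 T=6

v_max²/a_max = (71/2)²/11 = 5041/44
99 < 5041/44 → triangular
v_peak = √(99·11) = √1089 = 33
t_a = 33/11 = 3; t_c = 0
T = 2·3 = 6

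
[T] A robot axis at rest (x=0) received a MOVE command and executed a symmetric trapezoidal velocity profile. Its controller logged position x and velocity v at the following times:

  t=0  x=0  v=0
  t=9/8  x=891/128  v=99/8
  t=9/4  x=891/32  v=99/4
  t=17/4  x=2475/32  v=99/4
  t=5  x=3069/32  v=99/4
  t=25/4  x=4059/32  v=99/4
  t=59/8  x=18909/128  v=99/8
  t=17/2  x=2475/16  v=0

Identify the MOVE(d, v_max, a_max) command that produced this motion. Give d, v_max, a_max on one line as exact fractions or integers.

d=2475/16 v_max=99/4 a_max=11

final state: t=17/2, x=2475/16, v=0 → d = 2475/16
a_max = (99/8−0)/(9/8−0) = 11
max v = 99/4 over t∈[9/4,25/4] → v_max = 99/4
check: 99/4·(9/4+4) = 2475/16 ✓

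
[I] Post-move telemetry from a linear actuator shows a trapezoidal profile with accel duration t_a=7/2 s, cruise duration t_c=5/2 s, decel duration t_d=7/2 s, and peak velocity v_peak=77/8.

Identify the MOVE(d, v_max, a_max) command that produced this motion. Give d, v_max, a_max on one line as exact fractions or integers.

a_max = (77/8)/(7/2) = 11/4
d_a = ½·77/8·7/2 = 539/32; d_c = 77/8·5/2 = 385/16
d = 2·539/32 + 385/16 = 231/4
t_c = 5/2 > 0 ⇒ limit active, v_max = 77/8

d=231/4 v_max=77/8 a_max=11/4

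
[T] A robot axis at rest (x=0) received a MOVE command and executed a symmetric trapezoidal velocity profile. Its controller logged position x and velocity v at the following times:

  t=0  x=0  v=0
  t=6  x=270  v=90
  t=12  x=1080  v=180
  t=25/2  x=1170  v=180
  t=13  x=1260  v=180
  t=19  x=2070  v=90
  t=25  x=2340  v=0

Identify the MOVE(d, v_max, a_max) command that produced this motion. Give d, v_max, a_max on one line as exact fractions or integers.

final state: t=25, x=2340, v=0 → d = 2340
a_max = (90−0)/(6−0) = 15
max v = 180 over t∈[12,13] → v_max = 180
check: 180·(12+1) = 2340 ✓

d=2340 v_max=180 a_max=15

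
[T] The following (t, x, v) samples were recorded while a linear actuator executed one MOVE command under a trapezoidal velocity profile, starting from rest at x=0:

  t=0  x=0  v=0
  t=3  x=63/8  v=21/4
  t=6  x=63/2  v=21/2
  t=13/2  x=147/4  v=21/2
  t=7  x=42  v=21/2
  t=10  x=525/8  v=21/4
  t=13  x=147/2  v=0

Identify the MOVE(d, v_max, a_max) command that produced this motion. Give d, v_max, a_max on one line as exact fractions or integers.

d=147/2 v_max=21/2 a_max=7/4

final state: t=13, x=147/2, v=0 → d = 147/2
a_max = (21/4−0)/(3−0) = 7/4
max v = 21/2 over t∈[6,7] → v_max = 21/2
check: 21/2·(6+1) = 147/2 ✓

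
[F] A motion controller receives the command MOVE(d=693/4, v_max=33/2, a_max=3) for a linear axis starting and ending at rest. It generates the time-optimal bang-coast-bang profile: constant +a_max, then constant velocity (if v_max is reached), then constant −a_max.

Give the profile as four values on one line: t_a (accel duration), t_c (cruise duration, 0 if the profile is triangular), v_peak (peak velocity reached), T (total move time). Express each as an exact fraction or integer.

t_a=11/2 t_c=5 v_peak=33/2 T=16

v_max²/a_max = (33/2)²/3 = 363/4
693/4 ≥ 363/4 so v_max reached
t_a = (33/2)/3 = 11/2; v_peak = 33/2
d_cruise = 693/4 − 363/4 = 165/2; t_c = (165/2)/(33/2) = 5
T = 2·11/2 + 5 = 16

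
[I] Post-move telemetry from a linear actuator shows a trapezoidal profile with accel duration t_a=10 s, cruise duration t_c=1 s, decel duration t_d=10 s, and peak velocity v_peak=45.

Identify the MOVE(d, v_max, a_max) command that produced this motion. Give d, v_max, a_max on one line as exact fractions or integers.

d=495 v_max=45 a_max=9/2

a_max = 45/10 = 9/2
d_a = ½·45·10 = 225; d_c = 45·1 = 45
d = 2·225 + 45 = 495
t_c = 1 > 0 ⇒ limit active, v_max = 45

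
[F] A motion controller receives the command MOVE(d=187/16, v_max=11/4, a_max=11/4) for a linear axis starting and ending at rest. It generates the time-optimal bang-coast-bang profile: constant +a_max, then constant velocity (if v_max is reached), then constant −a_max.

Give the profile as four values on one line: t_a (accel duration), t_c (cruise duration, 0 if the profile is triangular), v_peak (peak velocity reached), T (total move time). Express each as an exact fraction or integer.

t_a=1 t_c=13/4 v_peak=11/4 T=21/4

vₘ²/aₘ = (11/4)²/(11/4) = 11/4
187/16 ≥ 11/4 → trapezoidal
t_a = (11/4)/(11/4) = 1; v_peak = 11/4
d_cruise = 187/16 − 11/4 = 143/16; t_c = (143/16)/(11/4) = 13/4
T = 2·1 + 13/4 = 21/4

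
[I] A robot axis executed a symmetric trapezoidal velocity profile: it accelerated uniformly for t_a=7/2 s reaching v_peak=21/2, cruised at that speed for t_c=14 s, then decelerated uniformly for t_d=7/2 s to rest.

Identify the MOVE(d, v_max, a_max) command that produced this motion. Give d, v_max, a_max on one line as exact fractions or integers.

a_max = (21/2)/(7/2) = 3
d_a = ½·21/2·7/2 = 147/8; d_c = 21/2·14 = 147
d = 2·147/8 + 147 = 735/4
t_c = 14 > 0 so v_max = 21/2

d=735/4 v_max=21/2 a_max=3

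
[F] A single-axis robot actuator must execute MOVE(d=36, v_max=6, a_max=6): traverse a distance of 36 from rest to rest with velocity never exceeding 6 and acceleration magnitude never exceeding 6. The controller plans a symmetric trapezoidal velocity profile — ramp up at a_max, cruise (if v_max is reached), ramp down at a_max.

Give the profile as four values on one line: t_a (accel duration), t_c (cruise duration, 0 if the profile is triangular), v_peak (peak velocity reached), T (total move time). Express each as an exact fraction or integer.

vₘ²/aₘ = 6²/6 = 6
36 ≥ 6 so v_max reached
t_a = 6/6 = 1; v_peak = 6
d_cruise = 36 − 6 = 30; t_c = 30/6 = 5
T = 2·1 + 5 = 7

t_a=1 t_c=5 v_peak=6 T=7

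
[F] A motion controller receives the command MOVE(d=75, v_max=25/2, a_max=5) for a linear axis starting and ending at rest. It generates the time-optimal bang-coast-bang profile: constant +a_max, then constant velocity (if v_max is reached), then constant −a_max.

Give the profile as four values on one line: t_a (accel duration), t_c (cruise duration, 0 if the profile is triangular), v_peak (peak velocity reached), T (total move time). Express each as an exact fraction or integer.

t_a=5/2 t_c=7/2 v_peak=25/2 T=17/2

v_max²/a_max = (25/2)²/5 = 125/4
75 ≥ 125/4 ⇒ cruise phase
t_a = (25/2)/5 = 5/2; v_peak = 25/2
d_cruise = 75 − 125/4 = 175/4; t_c = (175/4)/(25/2) = 7/2
T = 2·5/2 + 7/2 = 17/2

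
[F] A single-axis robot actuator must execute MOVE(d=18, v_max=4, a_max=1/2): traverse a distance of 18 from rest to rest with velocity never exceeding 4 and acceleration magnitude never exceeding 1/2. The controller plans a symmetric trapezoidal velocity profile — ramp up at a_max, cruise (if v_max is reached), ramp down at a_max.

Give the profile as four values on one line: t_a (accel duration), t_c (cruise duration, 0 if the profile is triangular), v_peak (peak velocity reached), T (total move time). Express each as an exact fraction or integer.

(v_max)²/a_max = 4²/(1/2) = 32
18 < 32 → triangular
v_peak = √(18·1/2) = √9 = 3
t_a = 3/(1/2) = 6; t_c = 0
T = 2·6 = 12

t_a=6 t_c=0 v_peak=3 T=12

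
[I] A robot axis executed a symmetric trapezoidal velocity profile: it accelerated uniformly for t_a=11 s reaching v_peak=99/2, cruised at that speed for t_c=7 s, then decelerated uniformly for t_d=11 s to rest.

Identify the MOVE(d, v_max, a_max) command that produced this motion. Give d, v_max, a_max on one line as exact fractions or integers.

d=891 v_max=99/2 a_max=9/2

a_max = (99/2)/11 = 9/2
d_a = ½·99/2·11 = 1089/4; d_c = 99/2·7 = 693/2
d = 2·1089/4 + 693/2 = 891
t_c = 7 > 0 so v_max = 99/2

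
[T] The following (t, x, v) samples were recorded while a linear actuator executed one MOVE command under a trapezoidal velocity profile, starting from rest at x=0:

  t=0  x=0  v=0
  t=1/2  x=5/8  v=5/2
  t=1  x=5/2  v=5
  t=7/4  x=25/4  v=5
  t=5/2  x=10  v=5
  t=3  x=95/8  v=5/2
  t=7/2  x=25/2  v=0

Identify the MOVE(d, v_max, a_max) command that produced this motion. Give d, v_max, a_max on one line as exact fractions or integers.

final state: t=7/2, x=25/2, v=0 → d = 25/2
a_max = (5/2−0)/(1/2−0) = 5
max v = 5 over t∈[1,5/2] → v_max = 5
check: 5·(1+3/2) = 25/2 ✓

d=25/2 v_max=5 a_max=5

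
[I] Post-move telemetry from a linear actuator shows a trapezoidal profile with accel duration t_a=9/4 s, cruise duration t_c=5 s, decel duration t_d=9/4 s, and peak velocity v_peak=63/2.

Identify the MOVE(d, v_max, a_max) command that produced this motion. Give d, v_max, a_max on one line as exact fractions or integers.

d=1827/8 v_max=63/2 a_max=14

a_max = (63/2)/(9/4) = 14
d_a = ½·63/2·9/4 = 567/16; d_c = 63/2·5 = 315/2
d = 2·567/16 + 315/2 = 1827/8
t_c = 5 > 0 so v_max = 63/2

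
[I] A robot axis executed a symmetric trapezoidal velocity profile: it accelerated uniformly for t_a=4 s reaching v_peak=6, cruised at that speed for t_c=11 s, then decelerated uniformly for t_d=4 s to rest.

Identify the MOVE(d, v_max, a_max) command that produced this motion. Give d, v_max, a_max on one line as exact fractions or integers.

d=90 v_max=6 a_max=3/2

a_max = 6/4 = 3/2
d_a = ½·6·4 = 12; d_c = 6·11 = 66
d = 2·12 + 66 = 90
t_c = 11 > 0 → v_max = v_peak = 6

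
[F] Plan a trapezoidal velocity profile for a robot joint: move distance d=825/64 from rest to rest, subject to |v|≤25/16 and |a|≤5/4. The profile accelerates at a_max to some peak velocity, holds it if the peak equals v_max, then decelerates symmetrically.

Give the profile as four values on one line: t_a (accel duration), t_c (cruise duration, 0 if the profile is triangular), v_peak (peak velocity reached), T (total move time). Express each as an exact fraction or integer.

v_max²/a_max = (25/16)²/(5/4) = 125/64
825/64 ≥ 125/64 so v_max reached
t_a = (25/16)/(5/4) = 5/4; v_peak = 25/16
d_cruise = 825/64 − 125/64 = 175/16; t_c = (175/16)/(25/16) = 7
T = 2·5/4 + 7 = 19/2

t_a=5/4 t_c=7 v_peak=25/16 T=19/2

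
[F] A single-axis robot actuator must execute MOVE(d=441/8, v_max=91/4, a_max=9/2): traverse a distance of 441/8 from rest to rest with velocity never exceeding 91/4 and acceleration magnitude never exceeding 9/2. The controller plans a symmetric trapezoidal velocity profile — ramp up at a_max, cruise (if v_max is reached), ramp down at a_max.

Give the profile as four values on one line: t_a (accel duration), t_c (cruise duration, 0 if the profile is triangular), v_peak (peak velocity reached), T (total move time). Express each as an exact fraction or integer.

t_a=7/2 t_c=0 v_peak=63/4 T=7

v_max²/a_max = (91/4)²/(9/2) = 8281/72
441/8 < 8281/72 ⇒ no cruise
v_peak = √(441/8·9/2) = √(3969/16) = 63/4
t_a = (63/4)/(9/2) = 7/2; t_c = 0
T = 2·7/2 = 7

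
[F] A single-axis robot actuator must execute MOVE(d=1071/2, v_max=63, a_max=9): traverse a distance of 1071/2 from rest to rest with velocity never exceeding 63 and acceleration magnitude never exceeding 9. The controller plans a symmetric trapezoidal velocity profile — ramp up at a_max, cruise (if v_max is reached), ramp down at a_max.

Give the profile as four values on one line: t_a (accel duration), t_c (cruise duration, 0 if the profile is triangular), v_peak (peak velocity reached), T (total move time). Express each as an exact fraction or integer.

v_max²/a_max = 63²/9 = 441
1071/2 ≥ 441 so v_max reached
t_a = 63/9 = 7; v_peak = 63
d_cruise = 1071/2 − 441 = 189/2; t_c = (189/2)/63 = 3/2
T = 2·7 + 3/2 = 31/2

t_a=7 t_c=3/2 v_peak=63 T=31/2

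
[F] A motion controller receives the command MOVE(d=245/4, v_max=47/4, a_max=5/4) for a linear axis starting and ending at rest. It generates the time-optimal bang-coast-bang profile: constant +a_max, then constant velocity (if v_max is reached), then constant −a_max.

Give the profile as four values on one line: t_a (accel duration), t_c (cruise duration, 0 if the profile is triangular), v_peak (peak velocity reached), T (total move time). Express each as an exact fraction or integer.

(v_max)²/a_max = (47/4)²/(5/4) = 2209/20
245/4 < 2209/20 → triangular
v_peak = √(245/4·5/4) = √(1225/16) = 35/4
t_a = (35/4)/(5/4) = 7; t_c = 0
T = 2·7 = 14

t_a=7 t_c=0 v_peak=35/4 T=14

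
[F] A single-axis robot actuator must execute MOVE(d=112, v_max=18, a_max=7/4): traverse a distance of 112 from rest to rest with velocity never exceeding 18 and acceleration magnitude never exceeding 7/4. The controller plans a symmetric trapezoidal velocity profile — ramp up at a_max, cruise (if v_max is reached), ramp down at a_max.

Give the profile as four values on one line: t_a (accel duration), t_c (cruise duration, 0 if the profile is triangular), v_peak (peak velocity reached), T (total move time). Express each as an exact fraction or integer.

(v_max)²/a_max = 18²/(7/4) = 1296/7
112 < 1296/7 → triangular
v_peak = √(112·7/4) = √196 = 14
t_a = 14/(7/4) = 8; t_c = 0
T = 2·8 = 16

t_a=8 t_c=0 v_peak=14 T=16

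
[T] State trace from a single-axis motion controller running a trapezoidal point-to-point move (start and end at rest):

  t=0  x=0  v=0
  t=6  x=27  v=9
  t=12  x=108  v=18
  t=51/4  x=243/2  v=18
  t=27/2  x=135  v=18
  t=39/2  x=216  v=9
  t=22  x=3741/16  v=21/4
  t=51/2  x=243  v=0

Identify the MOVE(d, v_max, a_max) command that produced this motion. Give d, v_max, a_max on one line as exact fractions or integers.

d=243 v_max=18 a_max=3/2

final state: t=51/2, x=243, v=0 → d = 243
a_max = (9−0)/(6−0) = 3/2
max v = 18 over t∈[12,27/2] → v_max = 18
check: 18·(12+3/2) = 243 ✓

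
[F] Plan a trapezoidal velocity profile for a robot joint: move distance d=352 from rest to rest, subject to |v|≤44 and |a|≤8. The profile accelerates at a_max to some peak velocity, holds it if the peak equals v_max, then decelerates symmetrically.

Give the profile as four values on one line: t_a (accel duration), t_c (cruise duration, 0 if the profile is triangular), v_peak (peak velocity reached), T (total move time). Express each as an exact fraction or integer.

t_a=11/2 t_c=5/2 v_peak=44 T=27/2

vₘ²/aₘ = 44²/8 = 242
352 ≥ 242 so v_max reached
t_a = 44/8 = 11/2; v_peak = 44
d_cruise = 352 − 242 = 110; t_c = 110/44 = 5/2
T = 2·11/2 + 5/2 = 27/2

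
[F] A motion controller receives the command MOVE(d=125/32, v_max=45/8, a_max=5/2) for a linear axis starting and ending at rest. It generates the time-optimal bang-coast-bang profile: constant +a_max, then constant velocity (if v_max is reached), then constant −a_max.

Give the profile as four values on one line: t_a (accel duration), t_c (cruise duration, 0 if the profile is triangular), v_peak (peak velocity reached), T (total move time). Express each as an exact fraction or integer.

t_a=5/4 t_c=0 v_peak=25/8 T=5/2

v_max²/a_max = (45/8)²/(5/2) = 405/32
125/32 < 405/32 → triangular
v_peak = √(125/32·5/2) = √(625/64) = 25/8
t_a = (25/8)/(5/2) = 5/4; t_c = 0
T = 2·5/4 = 5/2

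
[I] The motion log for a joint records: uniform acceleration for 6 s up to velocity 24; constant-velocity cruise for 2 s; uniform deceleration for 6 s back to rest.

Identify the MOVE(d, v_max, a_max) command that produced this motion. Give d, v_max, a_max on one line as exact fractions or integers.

d=192 v_max=24 a_max=4

a_max = 24/6 = 4
d_a = ½·24·6 = 72; d_c = 24·2 = 48
d = 2·72 + 48 = 192
t_c = 2 > 0 ⇒ limit active, v_max = 24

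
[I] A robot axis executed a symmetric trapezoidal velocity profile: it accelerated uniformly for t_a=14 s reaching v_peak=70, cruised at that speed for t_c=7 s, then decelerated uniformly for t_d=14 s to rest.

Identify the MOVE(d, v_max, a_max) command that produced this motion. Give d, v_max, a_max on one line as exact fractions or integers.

d=1470 v_max=70 a_max=5

a_max = 70/14 = 5
d_a = ½·70·14 = 490; d_c = 70·7 = 490
d = 2·490 + 490 = 1470
t_c = 7 > 0 ⇒ limit active, v_max = 70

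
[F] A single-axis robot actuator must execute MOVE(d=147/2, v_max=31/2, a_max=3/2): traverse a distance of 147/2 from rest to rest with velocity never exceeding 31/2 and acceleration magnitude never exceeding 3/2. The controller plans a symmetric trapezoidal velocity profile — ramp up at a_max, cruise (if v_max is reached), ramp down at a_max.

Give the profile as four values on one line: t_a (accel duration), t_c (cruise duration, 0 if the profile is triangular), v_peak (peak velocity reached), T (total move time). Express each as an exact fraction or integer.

t_a=7 t_c=0 v_peak=21/2 T=14

(v_max)²/a_max = (31/2)²/(3/2) = 961/6
147/2 < 961/6 so t_c = 0
v_peak = √(147/2·3/2) = √(441/4) = 21/2
t_a = (21/2)/(3/2) = 7; t_c = 0
T = 2·7 = 14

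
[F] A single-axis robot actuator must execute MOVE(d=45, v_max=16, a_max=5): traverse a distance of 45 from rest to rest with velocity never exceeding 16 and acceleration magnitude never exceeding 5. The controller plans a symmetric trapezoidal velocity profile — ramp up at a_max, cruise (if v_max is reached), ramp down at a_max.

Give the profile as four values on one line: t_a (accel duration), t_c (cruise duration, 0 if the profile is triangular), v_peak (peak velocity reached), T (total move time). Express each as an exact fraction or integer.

(v_max)²/a_max = 16²/5 = 256/5
45 < 256/5 so t_c = 0
v_peak = √(45·5) = √225 = 15
t_a = 15/5 = 3; t_c = 0
T = 2·3 = 6

t_a=3 t_c=0 v_peak=15 T=6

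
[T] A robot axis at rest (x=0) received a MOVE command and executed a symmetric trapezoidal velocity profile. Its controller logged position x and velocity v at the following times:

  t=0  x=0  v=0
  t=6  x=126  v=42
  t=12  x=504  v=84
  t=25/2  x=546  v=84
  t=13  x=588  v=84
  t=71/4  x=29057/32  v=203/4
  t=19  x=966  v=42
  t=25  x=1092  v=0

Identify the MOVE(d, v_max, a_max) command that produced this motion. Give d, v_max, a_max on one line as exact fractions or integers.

final state: t=25, x=1092, v=0 → d = 1092
a_max = (42−0)/(6−0) = 7
max v = 84 over t∈[12,13] → v_max = 84
check: 84·(12+1) = 1092 ✓

d=1092 v_max=84 a_max=7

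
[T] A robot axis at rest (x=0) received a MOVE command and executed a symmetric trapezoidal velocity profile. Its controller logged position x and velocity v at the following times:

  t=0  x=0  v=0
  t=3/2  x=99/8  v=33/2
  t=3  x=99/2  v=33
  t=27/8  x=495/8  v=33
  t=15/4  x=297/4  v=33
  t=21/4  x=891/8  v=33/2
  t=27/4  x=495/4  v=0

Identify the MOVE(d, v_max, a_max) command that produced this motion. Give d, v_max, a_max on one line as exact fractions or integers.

d=495/4 v_max=33 a_max=11

final state: t=27/4, x=495/4, v=0 → d = 495/4
a_max = (33/2−0)/(3/2−0) = 11
max v = 33 over t∈[3,15/4] → v_max = 33
check: 33·(3+3/4) = 495/4 ✓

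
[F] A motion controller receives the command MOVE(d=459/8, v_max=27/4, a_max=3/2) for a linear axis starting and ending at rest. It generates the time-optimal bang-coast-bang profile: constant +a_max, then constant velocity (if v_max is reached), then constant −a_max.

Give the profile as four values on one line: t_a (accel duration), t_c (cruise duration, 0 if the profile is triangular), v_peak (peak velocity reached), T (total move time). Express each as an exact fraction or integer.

t_a=9/2 t_c=4 v_peak=27/4 T=13

(v_max)²/a_max = (27/4)²/(3/2) = 243/8
459/8 ≥ 243/8 → trapezoidal
t_a = (27/4)/(3/2) = 9/2; v_peak = 27/4
d_cruise = 459/8 − 243/8 = 27; t_c = 27/(27/4) = 4
T = 2·9/2 + 4 = 13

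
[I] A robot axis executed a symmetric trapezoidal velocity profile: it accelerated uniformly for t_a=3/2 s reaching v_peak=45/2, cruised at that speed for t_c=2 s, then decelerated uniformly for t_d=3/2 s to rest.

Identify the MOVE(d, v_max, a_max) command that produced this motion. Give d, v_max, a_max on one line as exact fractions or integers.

a_max = (45/2)/(3/2) = 15
d_a = ½·45/2·3/2 = 135/8; d_c = 45/2·2 = 45
d = 2·135/8 + 45 = 315/4
t_c = 2 > 0 → v_max = v_peak = 45/2

d=315/4 v_max=45/2 a_max=15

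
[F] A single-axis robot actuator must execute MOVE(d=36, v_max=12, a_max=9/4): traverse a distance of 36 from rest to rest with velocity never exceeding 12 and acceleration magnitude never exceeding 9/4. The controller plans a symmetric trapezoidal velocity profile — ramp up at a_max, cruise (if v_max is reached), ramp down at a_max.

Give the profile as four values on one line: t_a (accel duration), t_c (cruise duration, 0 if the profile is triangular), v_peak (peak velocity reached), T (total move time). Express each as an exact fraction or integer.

t_a=4 t_c=0 v_peak=9 T=8

vₘ²/aₘ = 12²/(9/4) = 64
36 < 64 ⇒ no cruise
v_peak = √(36·9/4) = √81 = 9
t_a = 9/(9/4) = 4; t_c = 0
T = 2·4 = 8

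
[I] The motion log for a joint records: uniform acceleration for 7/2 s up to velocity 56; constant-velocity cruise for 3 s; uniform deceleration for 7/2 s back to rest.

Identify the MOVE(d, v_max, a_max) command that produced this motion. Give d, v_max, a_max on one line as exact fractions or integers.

a_max = 56/(7/2) = 16
d_a = ½·56·7/2 = 98; d_c = 56·3 = 168
d = 2·98 + 168 = 364
t_c = 3 > 0 so v_max = 56

d=364 v_max=56 a_max=16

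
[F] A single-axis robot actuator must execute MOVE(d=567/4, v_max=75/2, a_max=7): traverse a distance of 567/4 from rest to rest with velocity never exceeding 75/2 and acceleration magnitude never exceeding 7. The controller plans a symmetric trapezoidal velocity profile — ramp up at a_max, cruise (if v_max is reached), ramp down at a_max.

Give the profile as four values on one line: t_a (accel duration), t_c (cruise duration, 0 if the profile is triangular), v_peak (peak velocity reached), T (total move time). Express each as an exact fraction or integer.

(v_max)²/a_max = (75/2)²/7 = 5625/28
567/4 < 5625/28 ⇒ no cruise
v_peak = √(567/4·7) = √(3969/4) = 63/2
t_a = (63/2)/7 = 9/2; t_c = 0
T = 2·9/2 = 9

t_a=9/2 t_c=0 v_peak=63/2 T=9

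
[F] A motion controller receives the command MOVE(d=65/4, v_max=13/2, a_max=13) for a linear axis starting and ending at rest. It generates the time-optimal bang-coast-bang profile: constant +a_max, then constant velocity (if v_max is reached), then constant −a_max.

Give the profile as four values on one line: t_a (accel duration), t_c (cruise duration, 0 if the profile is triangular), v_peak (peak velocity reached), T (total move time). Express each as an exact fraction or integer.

vₘ²/aₘ = (13/2)²/13 = 13/4
65/4 ≥ 13/4 so v_max reached
t_a = (13/2)/13 = 1/2; v_peak = 13/2
d_cruise = 65/4 − 13/4 = 13; t_c = 13/(13/2) = 2
T = 2·1/2 + 2 = 3

t_a=1/2 t_c=2 v_peak=13/2 T=3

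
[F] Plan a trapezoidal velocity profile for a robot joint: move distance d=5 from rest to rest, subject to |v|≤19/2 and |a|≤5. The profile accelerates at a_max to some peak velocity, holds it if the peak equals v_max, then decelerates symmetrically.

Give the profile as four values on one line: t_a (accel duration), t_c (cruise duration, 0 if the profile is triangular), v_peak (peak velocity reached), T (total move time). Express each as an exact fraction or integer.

v_max²/a_max = (19/2)²/5 = 361/20
5 < 361/20 so t_c = 0
v_peak = √(5·5) = √25 = 5
t_a = 5/5 = 1; t_c = 0
T = 2·1 = 2

t_a=1 t_c=0 v_peak=5 T=2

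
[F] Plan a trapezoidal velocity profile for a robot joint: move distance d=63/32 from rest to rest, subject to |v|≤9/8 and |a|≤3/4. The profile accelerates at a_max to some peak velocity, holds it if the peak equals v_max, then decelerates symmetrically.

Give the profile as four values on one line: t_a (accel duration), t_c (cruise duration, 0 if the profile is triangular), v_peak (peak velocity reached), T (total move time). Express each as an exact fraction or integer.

t_a=3/2 t_c=1/4 v_peak=9/8 T=13/4

v_max²/a_max = (9/8)²/(3/4) = 27/16
63/32 ≥ 27/16 → trapezoidal
t_a = (9/8)/(3/4) = 3/2; v_peak = 9/8
d_cruise = 63/32 − 27/16 = 9/32; t_c = (9/32)/(9/8) = 1/4
T = 2·3/2 + 1/4 = 13/4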